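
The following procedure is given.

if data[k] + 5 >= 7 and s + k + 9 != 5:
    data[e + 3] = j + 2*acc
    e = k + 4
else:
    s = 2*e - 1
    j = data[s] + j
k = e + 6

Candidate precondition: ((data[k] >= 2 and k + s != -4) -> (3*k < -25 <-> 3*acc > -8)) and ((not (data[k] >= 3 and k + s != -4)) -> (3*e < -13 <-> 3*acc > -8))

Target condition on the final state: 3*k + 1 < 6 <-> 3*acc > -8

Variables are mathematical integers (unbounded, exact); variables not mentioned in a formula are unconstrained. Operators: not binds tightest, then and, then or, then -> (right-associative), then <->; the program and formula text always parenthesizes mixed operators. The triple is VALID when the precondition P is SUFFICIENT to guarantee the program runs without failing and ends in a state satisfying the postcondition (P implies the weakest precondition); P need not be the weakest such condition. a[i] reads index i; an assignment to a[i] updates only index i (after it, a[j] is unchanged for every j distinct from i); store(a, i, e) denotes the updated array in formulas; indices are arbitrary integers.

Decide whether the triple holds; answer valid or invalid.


Working backward. After the program, the postcondition 3*k + 1 < 6 <-> 3*acc > -8 must hold; in canonical form it is 3*k < 5 <-> 3*acc > -8.
Before k := e + 6: 3*e < -13 <-> 3*acc > -8
Then branch requires 3*k < -25 <-> 3*acc > -8; else branch requires 3*e < -13 <-> 3*acc > -8.
Before the if: ((data[k] >= 2 and k + s != -4) -> (3*k < -25 <-> 3*acc > -8)) and ((not (data[k] >= 2 and k + s != -4)) -> (3*e < -13 <-> 3*acc > -8))
The weakest precondition is ((data[k] >= 2 and k + s != -4) -> (3*k < -25 <-> 3*acc > -8)) and ((not (data[k] >= 2 and k + s != -4)) -> (3*e < -13 <-> 3*acc > -8)).
Check whether ((data[k] >= 2 and k + s != -4) -> (3*k < -25 <-> 3*acc > -8)) and ((not (data[k] >= 3 and k + s != -4)) -> (3*e < -13 <-> 3*acc > -8)) implies it.
Every state satisfying the precondition satisfies the weakest precondition: the implication holds.
Answer: valid


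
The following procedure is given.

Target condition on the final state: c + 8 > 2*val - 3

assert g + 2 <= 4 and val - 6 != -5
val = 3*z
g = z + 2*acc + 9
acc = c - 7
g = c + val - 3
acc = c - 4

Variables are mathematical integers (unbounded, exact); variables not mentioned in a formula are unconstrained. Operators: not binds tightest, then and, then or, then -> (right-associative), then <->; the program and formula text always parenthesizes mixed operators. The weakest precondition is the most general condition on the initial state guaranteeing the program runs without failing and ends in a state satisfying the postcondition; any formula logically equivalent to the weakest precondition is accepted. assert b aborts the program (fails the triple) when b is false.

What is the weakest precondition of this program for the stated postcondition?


Working backward. After the program, the postcondition c + 8 > 2*val - 3 must hold; in canonical form it is c > 2*val - 11.
Before acc := c - 4: c > 2*val - 11
Before g := c + val - 3: c > 2*val - 11
Before acc := c - 7: c > 2*val - 11
Before g := z + 2*acc + 9: c > 2*val - 11
Before val := 3*z: c > 6*z - 11
Before assert g + 2 <= 4 and val - 6 != -5: g <= 2 and val != 1 and c > 6*z - 11
Answer: WP = g <= 2 and val != 1 and c > 6*z - 11


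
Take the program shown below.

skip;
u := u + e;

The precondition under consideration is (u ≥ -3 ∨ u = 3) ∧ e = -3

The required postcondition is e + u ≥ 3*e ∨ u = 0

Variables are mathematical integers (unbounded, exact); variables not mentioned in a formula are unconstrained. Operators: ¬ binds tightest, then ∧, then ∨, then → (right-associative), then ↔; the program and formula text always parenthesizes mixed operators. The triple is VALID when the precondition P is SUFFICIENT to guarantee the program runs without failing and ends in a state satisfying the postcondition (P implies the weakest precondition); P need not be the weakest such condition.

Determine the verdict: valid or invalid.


Working backward. After the program, the postcondition e + u ≥ 3*e ∨ u = 0 must hold; in canonical form it is u ≥ 2*e ∨ u = 0.
Before u := u + e: u ≥ e ∨ e + u = 0
Before skip: u ≥ e ∨ e + u = 0
The weakest precondition is u ≥ e ∨ e + u = 0.
Check whether (u ≥ -3 ∨ u = 3) ∧ e = -3 implies it.
Every state satisfying the precondition satisfies the weakest precondition: the implication holds.
Answer: valid


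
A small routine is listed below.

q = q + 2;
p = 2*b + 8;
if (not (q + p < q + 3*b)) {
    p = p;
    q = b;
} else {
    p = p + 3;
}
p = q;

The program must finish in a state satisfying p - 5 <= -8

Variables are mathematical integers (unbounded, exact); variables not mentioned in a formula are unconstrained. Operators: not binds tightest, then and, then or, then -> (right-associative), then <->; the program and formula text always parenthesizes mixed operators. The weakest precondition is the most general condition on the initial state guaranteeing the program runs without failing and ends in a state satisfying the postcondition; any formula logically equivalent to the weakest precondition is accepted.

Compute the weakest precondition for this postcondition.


Working backward. After the program, the postcondition p - 5 <= -8 must hold; in canonical form it is p <= -3.
Before p := q: q <= -3
Then branch requires b <= -3; else branch requires q <= -3.
Before the if: ((not (p < 3*b)) -> b <= -3) and (p < 3*b -> q <= -3)
Before p := 2*b + 8: ((not (b > 8)) -> b <= -3) and (b > 8 -> q <= -3)
Before q := q + 2: ((not (b > 8)) -> b <= -3) and (b > 8 -> q <= -5)
Answer: WP = ((not (b > 8)) -> b <= -3) and (b > 8 -> q <= -5)


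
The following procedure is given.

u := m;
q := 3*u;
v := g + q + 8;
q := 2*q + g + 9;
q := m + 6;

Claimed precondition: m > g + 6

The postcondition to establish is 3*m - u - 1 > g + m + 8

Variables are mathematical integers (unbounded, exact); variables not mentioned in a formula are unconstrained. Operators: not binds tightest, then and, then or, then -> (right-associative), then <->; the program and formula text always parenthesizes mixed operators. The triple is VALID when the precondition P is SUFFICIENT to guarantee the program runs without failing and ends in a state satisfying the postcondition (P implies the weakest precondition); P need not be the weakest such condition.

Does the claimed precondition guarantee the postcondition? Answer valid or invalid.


Working backward. After the program, the postcondition 3*m - u - 1 > g + m + 8 must hold; in canonical form it is 2*m > g + u + 9.
Before q := m + 6: 2*m > g + u + 9
Before q := 2*q + g + 9: 2*m > g + u + 9
Before v := g + q + 8: 2*m > g + u + 9
Before q := 3*u: 2*m > g + u + 9
Before u := m: m > g + 9
The weakest precondition is m > g + 9.
Check whether m > g + 6 implies it.
Countermodel: at the initial state g = -7, m = 0, the precondition holds but the weakest precondition fails.
Answer: invalid


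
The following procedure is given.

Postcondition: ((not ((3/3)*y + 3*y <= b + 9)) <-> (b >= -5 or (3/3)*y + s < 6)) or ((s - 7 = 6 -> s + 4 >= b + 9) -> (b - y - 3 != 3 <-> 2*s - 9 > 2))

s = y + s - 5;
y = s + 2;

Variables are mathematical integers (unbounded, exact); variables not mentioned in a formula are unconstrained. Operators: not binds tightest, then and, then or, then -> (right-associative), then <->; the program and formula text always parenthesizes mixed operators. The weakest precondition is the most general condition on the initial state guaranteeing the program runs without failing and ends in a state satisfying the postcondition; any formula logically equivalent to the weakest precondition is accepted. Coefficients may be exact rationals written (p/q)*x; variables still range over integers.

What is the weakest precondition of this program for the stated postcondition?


Working backward. After the program, the postcondition ((not ((3/3)*y + 3*y <= b + 9)) <-> (b >= -5 or (3/3)*y + s < 6)) or ((s - 7 = 6 -> s + 4 >= b + 9) -> (b - y - 3 != 3 <-> 2*s - 9 > 2)) must hold; in canonical form it is ((not (4*y <= b + 9)) <-> (b >= -5 or s + y < 6)) or ((s = 13 -> s >= b + 5) -> (b != y + 6 <-> 2*s > 11)).
Before y := s + 2: ((not (4*s <= b + 1)) <-> (b >= -5 or 2*s < 4)) or ((s = 13 -> s >= b + 5) -> (b != s + 8 <-> 2*s > 11))
Before s := y + s - 5: ((not (4*s + 4*y <= b + 21)) <-> (b >= -5 or 2*s + 2*y < 14)) or ((s + y = 18 -> s + y >= b + 10) -> (b != s + y + 3 <-> 2*s + 2*y > 21))
Answer: WP = ((not (4*s + 4*y <= b + 21)) <-> (b >= -5 or 2*s + 2*y < 14)) or ((s + y = 18 -> s + y >= b + 10) -> (b != s + y + 3 <-> 2*s + 2*y > 21))


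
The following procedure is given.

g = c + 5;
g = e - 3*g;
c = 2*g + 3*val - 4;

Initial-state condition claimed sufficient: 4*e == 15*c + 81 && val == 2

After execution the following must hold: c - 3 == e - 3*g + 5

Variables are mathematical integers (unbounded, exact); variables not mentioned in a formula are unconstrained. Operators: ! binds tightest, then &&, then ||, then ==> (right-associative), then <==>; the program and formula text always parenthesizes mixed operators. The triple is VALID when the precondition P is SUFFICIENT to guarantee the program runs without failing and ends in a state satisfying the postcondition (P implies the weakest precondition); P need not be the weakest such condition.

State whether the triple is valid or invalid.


Working backward. After the program, the postcondition c - 3 == e - 3*g + 5 must hold; in canonical form it is c + 3*g == e + 8.
Before c := 2*g + 3*val - 4: 5*g + 3*val == e + 12
Before g := e - 3*g: 4*e + 3*val == 15*g + 12
Before g := c + 5: 4*e + 3*val == 15*c + 87
The weakest precondition is 4*e + 3*val == 15*c + 87.
Check whether 4*e == 15*c + 81 && val == 2 implies it.
Every state satisfying the precondition satisfies the weakest precondition: the implication holds.
Answer: valid


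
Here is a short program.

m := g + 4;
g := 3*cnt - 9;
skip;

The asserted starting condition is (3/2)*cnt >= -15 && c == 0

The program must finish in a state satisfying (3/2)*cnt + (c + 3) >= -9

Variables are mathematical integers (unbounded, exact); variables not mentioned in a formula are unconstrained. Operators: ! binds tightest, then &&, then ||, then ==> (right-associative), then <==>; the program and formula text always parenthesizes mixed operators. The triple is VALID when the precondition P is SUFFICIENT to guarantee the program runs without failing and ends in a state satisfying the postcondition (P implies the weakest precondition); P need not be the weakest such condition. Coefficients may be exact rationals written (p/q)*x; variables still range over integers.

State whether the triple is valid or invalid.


Working backward. After the program, the postcondition (3/2)*cnt + (c + 3) >= -9 must hold; in canonical form it is c + (3/2)*cnt >= -12.
Before skip: c + (3/2)*cnt >= -12
Before g := 3*cnt - 9: c + (3/2)*cnt >= -12
Before m := g + 4: c + (3/2)*cnt >= -12
The weakest precondition is c + (3/2)*cnt >= -12.
Check whether (3/2)*cnt >= -15 && c == 0 implies it.
Countermodel: at the initial state c = 0, cnt = -10, the precondition holds but the weakest precondition fails.
Answer: invalid


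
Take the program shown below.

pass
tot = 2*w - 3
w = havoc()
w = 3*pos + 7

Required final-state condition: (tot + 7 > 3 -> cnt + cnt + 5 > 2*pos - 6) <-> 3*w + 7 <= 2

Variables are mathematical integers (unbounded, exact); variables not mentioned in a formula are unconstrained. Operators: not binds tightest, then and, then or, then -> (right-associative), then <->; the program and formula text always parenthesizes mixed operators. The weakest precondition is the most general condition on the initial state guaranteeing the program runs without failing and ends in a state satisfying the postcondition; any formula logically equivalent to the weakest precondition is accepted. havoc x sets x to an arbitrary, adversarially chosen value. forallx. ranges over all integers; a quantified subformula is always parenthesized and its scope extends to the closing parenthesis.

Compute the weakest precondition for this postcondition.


Working backward. After the program, the postcondition (tot + 7 > 3 -> cnt + cnt + 5 > 2*pos - 6) <-> 3*w + 7 <= 2 must hold; in canonical form it is (tot > -4 -> 2*cnt > 2*pos - 11) <-> 3*w <= -5.
Before w := 3*pos + 7: (tot > -4 -> 2*cnt > 2*pos - 11) <-> 9*pos <= -26
Before havoc w: (tot > -4 -> 2*cnt > 2*pos - 11) <-> 9*pos <= -26
Before tot := 2*w - 3: (2*w > -1 -> 2*cnt > 2*pos - 11) <-> 9*pos <= -26
Before skip: (2*w > -1 -> 2*cnt > 2*pos - 11) <-> 9*pos <= -26
Answer: WP = (2*w > -1 -> 2*cnt > 2*pos - 11) <-> 9*pos <= -26


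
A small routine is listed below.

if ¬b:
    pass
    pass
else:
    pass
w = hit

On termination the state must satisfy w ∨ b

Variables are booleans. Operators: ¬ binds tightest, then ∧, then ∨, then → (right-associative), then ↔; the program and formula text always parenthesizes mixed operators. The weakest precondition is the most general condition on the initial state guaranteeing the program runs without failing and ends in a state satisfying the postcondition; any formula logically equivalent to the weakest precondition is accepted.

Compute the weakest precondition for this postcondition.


Working backward. After the program, w ∨ b must hold.
Before w := hit: hit ∨ b
Then branch requires hit ∨ b; else branch requires hit ∨ b.
Before the if: ((¬b) → (hit ∨ b)) ∧ (b → (hit ∨ b))
Answer: WP = ((¬b) → (hit ∨ b)) ∧ (b → (hit ∨ b))


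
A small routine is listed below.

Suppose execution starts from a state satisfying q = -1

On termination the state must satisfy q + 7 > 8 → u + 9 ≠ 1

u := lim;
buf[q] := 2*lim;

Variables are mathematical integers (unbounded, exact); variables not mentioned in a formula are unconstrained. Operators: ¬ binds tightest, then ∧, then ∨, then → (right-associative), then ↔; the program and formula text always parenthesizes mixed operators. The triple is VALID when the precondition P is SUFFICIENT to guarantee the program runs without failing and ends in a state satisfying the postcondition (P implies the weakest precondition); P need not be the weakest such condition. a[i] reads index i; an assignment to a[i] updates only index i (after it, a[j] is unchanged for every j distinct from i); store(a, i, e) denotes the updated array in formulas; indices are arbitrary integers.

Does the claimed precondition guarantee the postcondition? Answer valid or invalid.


Working backward. After the program, the postcondition q + 7 > 8 → u + 9 ≠ 1 must hold; in canonical form it is q > 1 → u ≠ -8.
Before buf[q] := 2*lim: q > 1 → u ≠ -8
Before u := lim: q > 1 → lim ≠ -8
The weakest precondition is q > 1 → lim ≠ -8.
Check whether q = -1 implies it.
Every state satisfying the precondition satisfies the weakest precondition: the implication holds.
Answer: valid


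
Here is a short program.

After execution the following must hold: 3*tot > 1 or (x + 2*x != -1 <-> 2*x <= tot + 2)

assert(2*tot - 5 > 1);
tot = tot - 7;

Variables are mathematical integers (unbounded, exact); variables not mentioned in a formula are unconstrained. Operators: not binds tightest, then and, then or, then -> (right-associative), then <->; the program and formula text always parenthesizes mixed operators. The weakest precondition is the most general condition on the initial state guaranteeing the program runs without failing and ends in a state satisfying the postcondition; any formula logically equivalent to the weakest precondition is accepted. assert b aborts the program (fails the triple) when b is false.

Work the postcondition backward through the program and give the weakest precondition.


Working backward. After the program, the postcondition 3*tot > 1 or (x + 2*x != -1 <-> 2*x <= tot + 2) must hold; in canonical form it is 3*tot > 1 or (3*x != -1 <-> 2*x <= tot + 2).
Before tot := tot - 7: 3*tot > 22 or (3*x != -1 <-> 2*x <= tot - 5)
Before assert 2*tot - 5 > 1: 2*tot > 6 and (3*tot > 22 or (3*x != -1 <-> 2*x <= tot - 5))
Answer: WP = 2*tot > 6 and (3*tot > 22 or (3*x != -1 <-> 2*x <= tot - 5))


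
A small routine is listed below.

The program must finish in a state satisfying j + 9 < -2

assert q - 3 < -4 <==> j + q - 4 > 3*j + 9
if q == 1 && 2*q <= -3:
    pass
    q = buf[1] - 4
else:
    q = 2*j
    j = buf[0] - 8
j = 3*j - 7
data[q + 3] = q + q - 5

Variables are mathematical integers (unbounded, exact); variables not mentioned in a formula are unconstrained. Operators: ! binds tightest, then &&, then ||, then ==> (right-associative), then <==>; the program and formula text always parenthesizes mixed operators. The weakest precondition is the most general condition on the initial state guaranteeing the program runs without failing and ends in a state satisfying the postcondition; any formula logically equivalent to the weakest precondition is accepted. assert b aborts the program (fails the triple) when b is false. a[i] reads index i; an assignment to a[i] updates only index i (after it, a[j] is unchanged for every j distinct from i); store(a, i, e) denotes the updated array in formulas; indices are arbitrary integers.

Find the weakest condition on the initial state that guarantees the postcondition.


Working backward. After the program, the postcondition j + 9 < -2 must hold; in canonical form it is j < -11.
Before data[q + 3] := q + q - 5: j < -11
Before j := 3*j - 7: 3*j < -4
Then branch requires 3*j < -4; else branch requires 3*buf[0] < 20.
Before the if: ((q == 1 && 2*q <= -3) ==> 3*j < -4) && ((!(q == 1 && 2*q <= -3)) ==> 3*buf[0] < 20)
Before assert q - 3 < -4 <==> j + q - 4 > 3*j + 9: (q < -1 <==> q > 2*j + 13) && ((q == 1 && 2*q <= -3) ==> 3*j < -4) && ((!(q == 1 && 2*q <= -3)) ==> 3*buf[0] < 20)
Answer: WP = (q < -1 <==> q > 2*j + 13) && ((q == 1 && 2*q <= -3) ==> 3*j < -4) && ((!(q == 1 && 2*q <= -3)) ==> 3*buf[0] < 20)


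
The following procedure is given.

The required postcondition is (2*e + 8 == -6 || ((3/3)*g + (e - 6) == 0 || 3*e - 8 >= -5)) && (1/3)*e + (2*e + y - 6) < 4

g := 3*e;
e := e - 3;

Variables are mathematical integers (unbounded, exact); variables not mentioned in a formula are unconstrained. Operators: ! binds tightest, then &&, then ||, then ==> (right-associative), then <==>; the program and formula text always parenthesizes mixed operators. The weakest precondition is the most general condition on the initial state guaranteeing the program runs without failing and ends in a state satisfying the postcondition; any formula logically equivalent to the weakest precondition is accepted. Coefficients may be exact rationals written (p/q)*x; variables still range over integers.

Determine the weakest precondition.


Working backward. After the program, the postcondition (2*e + 8 == -6 || ((3/3)*g + (e - 6) == 0 || 3*e - 8 >= -5)) && (1/3)*e + (2*e + y - 6) < 4 must hold; in canonical form it is (2*e == -14 || e + g == 6 || 3*e >= 3) && (7/3)*e + y < 10.
Before e := e - 3: (2*e == -8 || e + g == 9 || 3*e >= 12) && (7/3)*e + y < 17
Before g := 3*e: (2*e == -8 || 4*e == 9 || 3*e >= 12) && (7/3)*e + y < 17
Answer: WP = (2*e == -8 || 4*e == 9 || 3*e >= 12) && (7/3)*e + y < 17


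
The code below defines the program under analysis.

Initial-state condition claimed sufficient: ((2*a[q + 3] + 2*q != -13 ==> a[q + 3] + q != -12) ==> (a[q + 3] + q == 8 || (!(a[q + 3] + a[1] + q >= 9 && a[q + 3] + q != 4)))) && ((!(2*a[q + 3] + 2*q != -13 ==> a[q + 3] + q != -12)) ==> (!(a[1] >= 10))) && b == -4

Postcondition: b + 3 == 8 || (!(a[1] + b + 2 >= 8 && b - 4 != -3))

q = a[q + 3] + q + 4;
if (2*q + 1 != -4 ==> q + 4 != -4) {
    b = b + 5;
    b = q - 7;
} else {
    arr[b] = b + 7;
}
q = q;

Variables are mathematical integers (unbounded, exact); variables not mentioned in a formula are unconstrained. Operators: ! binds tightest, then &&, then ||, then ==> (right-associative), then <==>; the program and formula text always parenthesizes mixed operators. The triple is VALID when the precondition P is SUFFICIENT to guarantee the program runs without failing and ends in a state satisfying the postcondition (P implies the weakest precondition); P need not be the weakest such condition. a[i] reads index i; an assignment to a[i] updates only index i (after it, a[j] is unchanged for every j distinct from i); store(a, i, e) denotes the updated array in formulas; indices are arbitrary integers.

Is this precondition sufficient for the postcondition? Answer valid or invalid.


Working backward. After the program, the postcondition b + 3 == 8 || (!(a[1] + b + 2 >= 8 && b - 4 != -3)) must hold; in canonical form it is b == 5 || (!(a[1] + b >= 6 && b != 1)).
Before q := q: b == 5 || (!(a[1] + b >= 6 && b != 1))
Then branch requires q == 12 || (!(a[1] + q >= 13 && q != 8)); else branch requires b == 5 || (!(a[1] + b >= 6 && b != 1)).
Before the if: ((2*q != -5 ==> q != -8) ==> (q == 12 || (!(a[1] + q >= 13 && q != 8)))) && ((!(2*q != -5 ==> q != -8)) ==> (b == 5 || (!(a[1] + b >= 6 && b != 1))))
Before q := a[q + 3] + q + 4: ((2*a[q + 3] + 2*q != -13 ==> a[q + 3] + q != -12) ==> (a[q + 3] + q == 8 || (!(a[q + 3] + a[1] + q >= 9 && a[q + 3] + q != 4)))) && ((!(2*a[q + 3] + 2*q != -13 ==> a[q + 3] + q != -12)) ==> (b == 5 || (!(a[1] + b >= 6 && b != 1))))
The weakest precondition is ((2*a[q + 3] + 2*q != -13 ==> a[q + 3] + q != -12) ==> (a[q + 3] + q == 8 || (!(a[q + 3] + a[1] + q >= 9 && a[q + 3] + q != 4)))) && ((!(2*a[q + 3] + 2*q != -13 ==> a[q + 3] + q != -12)) ==> (b == 5 || (!(a[1] + b >= 6 && b != 1)))).
Check whether ((2*a[q + 3] + 2*q != -13 ==> a[q + 3] + q != -12) ==> (a[q + 3] + q == 8 || (!(a[q + 3] + a[1] + q >= 9 && a[q + 3] + q != 4)))) && ((!(2*a[q + 3] + 2*q != -13 ==> a[q + 3] + q != -12)) ==> (!(a[1] >= 10))) && b == -4 implies it.
Every state satisfying the precondition satisfies the weakest precondition: the implication holds.
Answer: valid


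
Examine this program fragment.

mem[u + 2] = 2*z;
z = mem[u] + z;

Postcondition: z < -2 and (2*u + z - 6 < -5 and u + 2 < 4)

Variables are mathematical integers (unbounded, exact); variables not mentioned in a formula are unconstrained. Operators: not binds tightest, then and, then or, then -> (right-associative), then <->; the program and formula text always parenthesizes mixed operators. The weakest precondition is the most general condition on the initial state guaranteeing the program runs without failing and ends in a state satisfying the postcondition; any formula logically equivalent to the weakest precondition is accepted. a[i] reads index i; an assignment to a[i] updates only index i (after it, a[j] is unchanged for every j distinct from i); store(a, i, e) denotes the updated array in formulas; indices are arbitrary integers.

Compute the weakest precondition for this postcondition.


Working backward. After the program, the postcondition z < -2 and (2*u + z - 6 < -5 and u + 2 < 4) must hold; in canonical form it is z < -2 and 2*u + z < 1 and u < 2.
Before z := mem[u] + z: mem[u] + z < -2 and mem[u] + 2*u + z < 1 and u < 2
Before mem[u + 2] := 2*z: store(mem, u + 2, 2*z)[u] + z < -2 and store(mem, u + 2, 2*z)[u] + 2*u + z < 1 and u < 2
Answer: WP = store(mem, u + 2, 2*z)[u] + z < -2 and store(mem, u + 2, 2*z)[u] + 2*u + z < 1 and u < 2


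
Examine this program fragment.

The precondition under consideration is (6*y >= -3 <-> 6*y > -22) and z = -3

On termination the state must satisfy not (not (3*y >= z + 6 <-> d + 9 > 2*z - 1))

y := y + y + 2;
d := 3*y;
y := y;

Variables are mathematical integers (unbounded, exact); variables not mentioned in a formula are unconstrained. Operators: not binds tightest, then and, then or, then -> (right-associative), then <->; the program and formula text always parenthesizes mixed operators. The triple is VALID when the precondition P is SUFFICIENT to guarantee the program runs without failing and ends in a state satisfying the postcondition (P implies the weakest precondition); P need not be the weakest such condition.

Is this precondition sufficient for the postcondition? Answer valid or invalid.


Working backward. After the program, the postcondition not (not (3*y >= z + 6 <-> d + 9 > 2*z - 1)) must hold; in canonical form it is 3*y >= z + 6 <-> d > 2*z - 10.
Before y := y: 3*y >= z + 6 <-> d > 2*z - 10
Before d := 3*y: 3*y >= z + 6 <-> 3*y > 2*z - 10
Before y := y + y + 2: 6*y >= z <-> 6*y > 2*z - 16
The weakest precondition is 6*y >= z <-> 6*y > 2*z - 16.
Check whether (6*y >= -3 <-> 6*y > -22) and z = -3 implies it.
Every state satisfying the precondition satisfies the weakest precondition: the implication holds.
Answer: valid


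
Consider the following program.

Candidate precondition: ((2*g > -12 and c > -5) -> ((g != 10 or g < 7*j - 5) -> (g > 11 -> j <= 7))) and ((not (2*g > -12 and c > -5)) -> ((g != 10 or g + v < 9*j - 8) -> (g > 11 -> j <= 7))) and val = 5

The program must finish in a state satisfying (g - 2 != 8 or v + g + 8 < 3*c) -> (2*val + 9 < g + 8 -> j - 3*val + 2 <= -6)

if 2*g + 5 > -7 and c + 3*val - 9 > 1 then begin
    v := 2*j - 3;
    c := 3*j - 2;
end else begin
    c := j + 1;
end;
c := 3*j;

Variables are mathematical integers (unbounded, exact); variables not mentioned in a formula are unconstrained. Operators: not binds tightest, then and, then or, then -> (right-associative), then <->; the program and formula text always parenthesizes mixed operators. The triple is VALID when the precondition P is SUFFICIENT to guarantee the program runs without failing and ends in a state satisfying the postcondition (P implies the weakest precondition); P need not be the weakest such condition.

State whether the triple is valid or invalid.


Working backward. After the program, the postcondition (g - 2 != 8 or v + g + 8 < 3*c) -> (2*val + 9 < g + 8 -> j - 3*val + 2 <= -6) must hold; in canonical form it is (g != 10 or g + v < 3*c - 8) -> (2*val < g - 1 -> j <= 3*val - 8).
Before c := 3*j: (g != 10 or g + v < 9*j - 8) -> (2*val < g - 1 -> j <= 3*val - 8)
Then branch requires (g != 10 or g < 7*j - 5) -> (2*val < g - 1 -> j <= 3*val - 8); else branch requires (g != 10 or g + v < 9*j - 8) -> (2*val < g - 1 -> j <= 3*val - 8).
Before the if: ((2*g > -12 and c + 3*val > 10) -> ((g != 10 or g < 7*j - 5) -> (2*val < g - 1 -> j <= 3*val - 8))) and ((not (2*g > -12 and c + 3*val > 10)) -> ((g != 10 or g + v < 9*j - 8) -> (2*val < g - 1 -> j <= 3*val - 8)))
The weakest precondition is ((2*g > -12 and c + 3*val > 10) -> ((g != 10 or g < 7*j - 5) -> (2*val < g - 1 -> j <= 3*val - 8))) and ((not (2*g > -12 and c + 3*val > 10)) -> ((g != 10 or g + v < 9*j - 8) -> (2*val < g - 1 -> j <= 3*val - 8))).
Check whether ((2*g > -12 and c > -5) -> ((g != 10 or g < 7*j - 5) -> (g > 11 -> j <= 7))) and ((not (2*g > -12 and c > -5)) -> ((g != 10 or g + v < 9*j - 8) -> (g > 11 -> j <= 7))) and val = 5 implies it.
Every state satisfying the precondition satisfies the weakest precondition: the implication holds.
Answer: valid


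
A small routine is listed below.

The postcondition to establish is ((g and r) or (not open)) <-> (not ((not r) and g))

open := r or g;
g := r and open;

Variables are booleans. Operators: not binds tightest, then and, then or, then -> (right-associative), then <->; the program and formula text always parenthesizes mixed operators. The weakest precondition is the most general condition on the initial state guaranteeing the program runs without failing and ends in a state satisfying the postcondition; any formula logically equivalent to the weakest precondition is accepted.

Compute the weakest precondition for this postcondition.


Working backward. After the program, ((g and r) or (not open)) <-> (not ((not r) and g)) must hold.
Before g := r and open: (r and open) or (not open)
Before open := r or g: (r and (r or g)) or (not (r or g))
Answer: WP = (r and (r or g)) or (not (r or g))


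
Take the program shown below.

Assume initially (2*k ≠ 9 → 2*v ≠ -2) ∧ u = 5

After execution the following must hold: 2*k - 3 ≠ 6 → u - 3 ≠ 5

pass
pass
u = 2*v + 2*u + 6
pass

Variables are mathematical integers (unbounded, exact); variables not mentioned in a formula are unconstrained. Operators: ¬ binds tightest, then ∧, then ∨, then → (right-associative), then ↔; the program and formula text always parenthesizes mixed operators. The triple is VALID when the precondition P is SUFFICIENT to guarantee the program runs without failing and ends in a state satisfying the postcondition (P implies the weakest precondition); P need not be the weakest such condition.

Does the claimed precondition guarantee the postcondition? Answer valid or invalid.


Working backward. After the program, the postcondition 2*k - 3 ≠ 6 → u - 3 ≠ 5 must hold; in canonical form it is 2*k ≠ 9 → u ≠ 8.
Before skip: 2*k ≠ 9 → u ≠ 8
Before u := 2*v + 2*u + 6: 2*k ≠ 9 → 2*u + 2*v ≠ 2
Before skip: 2*k ≠ 9 → 2*u + 2*v ≠ 2
Before skip: 2*k ≠ 9 → 2*u + 2*v ≠ 2
The weakest precondition is 2*k ≠ 9 → 2*u + 2*v ≠ 2.
Check whether (2*k ≠ 9 → 2*v ≠ -2) ∧ u = 5 implies it.
Countermodel: at the initial state k = 0, u = 5, v = -4, the precondition holds but the weakest precondition fails.
Answer: invalid


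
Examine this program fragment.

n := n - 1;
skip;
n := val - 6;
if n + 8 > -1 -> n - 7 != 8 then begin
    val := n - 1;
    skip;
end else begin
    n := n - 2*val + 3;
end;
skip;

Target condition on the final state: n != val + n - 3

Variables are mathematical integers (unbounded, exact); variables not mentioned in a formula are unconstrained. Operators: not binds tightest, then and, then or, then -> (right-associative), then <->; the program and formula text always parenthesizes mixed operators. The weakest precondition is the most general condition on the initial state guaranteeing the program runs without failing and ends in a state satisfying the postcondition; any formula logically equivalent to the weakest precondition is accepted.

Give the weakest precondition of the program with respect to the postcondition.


Working backward. After the program, the postcondition n != val + n - 3 must hold; in canonical form it is val != 3.
Before skip: val != 3
Then branch requires n != 4; else branch requires val != 3.
Before the if: ((n > -9 -> n != 15) -> n != 4) and ((not (n > -9 -> n != 15)) -> val != 3)
Before n := val - 6: ((val > -3 -> val != 21) -> val != 10) and ((not (val > -3 -> val != 21)) -> val != 3)
Before skip: ((val > -3 -> val != 21) -> val != 10) and ((not (val > -3 -> val != 21)) -> val != 3)
Before n := n - 1: ((val > -3 -> val != 21) -> val != 10) and ((not (val > -3 -> val != 21)) -> val != 3)
Answer: WP = ((val > -3 -> val != 21) -> val != 10) and ((not (val > -3 -> val != 21)) -> val != 3)


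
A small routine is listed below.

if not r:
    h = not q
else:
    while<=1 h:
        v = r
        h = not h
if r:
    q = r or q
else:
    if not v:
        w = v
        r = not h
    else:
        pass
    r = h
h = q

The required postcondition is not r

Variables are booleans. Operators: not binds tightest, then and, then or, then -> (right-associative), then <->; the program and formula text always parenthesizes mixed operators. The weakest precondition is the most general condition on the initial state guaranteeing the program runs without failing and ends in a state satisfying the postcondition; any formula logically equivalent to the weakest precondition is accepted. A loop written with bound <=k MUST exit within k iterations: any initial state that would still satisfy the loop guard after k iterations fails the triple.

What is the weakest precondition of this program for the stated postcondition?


Working backward. After the program, not r must hold.
Before h := q: not r
Then branch requires not r; else branch requires ((not v) -> (not h)) and (v -> (not h)).
Before the if: (r -> (not r)) and ((not r) -> (((not v) -> (not h)) and (v -> (not h))))
Then branch requires (r -> (not r)) and ((not r) -> (((not v) -> q) and (v -> q))); else branch requires (h -> (h and (r -> (not r)) and ((not r) -> (((not r) -> h) and (r -> h))))) and ((not h) -> ((r -> (not r)) and ((not r) -> (((not v) -> (not h)) and (v -> (not h)))))).
Before the if: ((not r) -> ((r -> (not r)) and ((not r) -> (((not v) -> q) and (v -> q))))) and (r -> ((h -> (h and (r -> (not r)) and ((not r) -> (((not r) -> h) and (r -> h))))) and ((not h) -> ((r -> (not r)) and ((not r) -> (((not v) -> (not h)) and (v -> (not h))))))))
Answer: WP = ((not r) -> ((r -> (not r)) and ((not r) -> (((not v) -> q) and (v -> q))))) and (r -> ((h -> (h and (r -> (not r)) and ((not r) -> (((not r) -> h) and (r -> h))))) and ((not h) -> ((r -> (not r)) and ((not r) -> (((not v) -> (not h)) and (v -> (not h))))))))


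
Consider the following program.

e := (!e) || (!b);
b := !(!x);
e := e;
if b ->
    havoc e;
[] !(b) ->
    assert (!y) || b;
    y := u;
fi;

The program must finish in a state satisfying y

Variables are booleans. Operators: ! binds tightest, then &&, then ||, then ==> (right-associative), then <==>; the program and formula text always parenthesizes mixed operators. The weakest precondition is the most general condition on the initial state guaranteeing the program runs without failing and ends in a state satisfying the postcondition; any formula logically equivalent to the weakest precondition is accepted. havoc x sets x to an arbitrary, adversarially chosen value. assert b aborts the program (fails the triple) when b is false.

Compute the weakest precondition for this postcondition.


Working backward. After the program, y must hold.
Then branch requires y; else branch requires ((!y) || b) && u.
Before the if: (b ==> y) && ((!b) ==> (((!y) || b) && u))
Before e := e: (b ==> y) && ((!b) ==> (((!y) || b) && u))
Before b := !(!x): (x ==> y) && ((!x) ==> (((!y) || x) && u))
Before e := (!e) || (!b): (x ==> y) && ((!x) ==> (((!y) || x) && u))
Answer: WP = (x ==> y) && ((!x) ==> (((!y) || x) && u))


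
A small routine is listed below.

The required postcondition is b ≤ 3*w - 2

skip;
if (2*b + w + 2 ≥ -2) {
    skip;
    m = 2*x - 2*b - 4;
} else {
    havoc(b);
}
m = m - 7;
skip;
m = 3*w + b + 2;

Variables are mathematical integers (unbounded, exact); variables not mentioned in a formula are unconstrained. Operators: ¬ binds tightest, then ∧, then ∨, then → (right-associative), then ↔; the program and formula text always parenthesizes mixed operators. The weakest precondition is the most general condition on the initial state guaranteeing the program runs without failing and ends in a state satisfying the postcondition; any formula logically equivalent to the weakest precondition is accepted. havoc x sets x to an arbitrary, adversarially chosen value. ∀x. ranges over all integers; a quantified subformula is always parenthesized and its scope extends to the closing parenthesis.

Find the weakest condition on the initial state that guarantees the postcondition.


Working backward. After the program, b ≤ 3*w - 2 must hold.
Before m := 3*w + b + 2: b ≤ 3*w - 2
Before skip: b ≤ 3*w - 2
Before m := m - 7: b ≤ 3*w - 2
Then branch requires b ≤ 3*w - 2; else branch requires ∀b_1. b_1 ≤ 3*w - 2.
Before the if: (2*b + w ≥ -4 → b ≤ 3*w - 2) ∧ ((¬(2*b + w ≥ -4)) → (∀b_1. b_1 ≤ 3*w - 2))
Before skip: (2*b + w ≥ -4 → b ≤ 3*w - 2) ∧ ((¬(2*b + w ≥ -4)) → (∀b_1. b_1 ≤ 3*w - 2))
Answer: WP = (2*b + w ≥ -4 → b ≤ 3*w - 2) ∧ ((¬(2*b + w ≥ -4)) → (∀b_1. b_1 ≤ 3*w - 2))


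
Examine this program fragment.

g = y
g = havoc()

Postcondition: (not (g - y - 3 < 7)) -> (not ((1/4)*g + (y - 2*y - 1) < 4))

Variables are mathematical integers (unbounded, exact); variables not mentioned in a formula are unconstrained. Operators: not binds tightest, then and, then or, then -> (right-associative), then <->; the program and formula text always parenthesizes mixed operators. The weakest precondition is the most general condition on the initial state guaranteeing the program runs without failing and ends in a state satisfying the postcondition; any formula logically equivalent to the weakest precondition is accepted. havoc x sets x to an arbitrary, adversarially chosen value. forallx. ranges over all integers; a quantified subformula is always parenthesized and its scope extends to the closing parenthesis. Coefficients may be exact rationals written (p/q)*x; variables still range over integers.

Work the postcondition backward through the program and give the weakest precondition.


Working backward. After the program, the postcondition (not (g - y - 3 < 7)) -> (not ((1/4)*g + (y - 2*y - 1) < 4)) must hold; in canonical form it is (not (g < y + 10)) -> (not ((1/4)*g < y + 5)).
Before havoc g: forall g_1. ((not (g_1 < y + 10)) -> (not ((1/4)*g_1 < y + 5)))
Before g := y: forall g_1. ((not (g_1 < y + 10)) -> (not ((1/4)*g_1 < y + 5)))
Answer: WP = forall g_1. ((not (g_1 < y + 10)) -> (not ((1/4)*g_1 < y + 5)))


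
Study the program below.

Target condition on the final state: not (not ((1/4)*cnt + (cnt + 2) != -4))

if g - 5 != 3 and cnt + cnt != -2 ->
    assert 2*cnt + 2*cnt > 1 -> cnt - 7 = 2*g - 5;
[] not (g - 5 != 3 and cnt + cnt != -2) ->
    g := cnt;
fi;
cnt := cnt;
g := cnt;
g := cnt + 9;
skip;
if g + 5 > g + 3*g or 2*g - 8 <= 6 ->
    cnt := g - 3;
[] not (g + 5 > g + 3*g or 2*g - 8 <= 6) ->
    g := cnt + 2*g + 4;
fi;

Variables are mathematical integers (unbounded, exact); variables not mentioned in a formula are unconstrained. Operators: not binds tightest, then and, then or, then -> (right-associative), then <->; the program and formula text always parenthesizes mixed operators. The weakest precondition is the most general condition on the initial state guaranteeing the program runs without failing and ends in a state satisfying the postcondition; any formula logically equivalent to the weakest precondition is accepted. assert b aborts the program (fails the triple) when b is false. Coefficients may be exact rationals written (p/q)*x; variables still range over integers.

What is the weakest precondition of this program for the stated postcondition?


Working backward. After the program, the postcondition not (not ((1/4)*cnt + (cnt + 2) != -4)) must hold; in canonical form it is (5/4)*cnt != -6.
Then branch requires (5/4)*g != -9/4; else branch requires (5/4)*cnt != -6.
Before the if: ((3*g < 5 or 2*g <= 14) -> (5/4)*g != -9/4) and ((not (3*g < 5 or 2*g <= 14)) -> (5/4)*cnt != -6)
Before skip: ((3*g < 5 or 2*g <= 14) -> (5/4)*g != -9/4) and ((not (3*g < 5 or 2*g <= 14)) -> (5/4)*cnt != -6)
Before g := cnt + 9: ((3*cnt < -22 or 2*cnt <= -4) -> (5/4)*cnt != -27/2) and ((not (3*cnt < -22 or 2*cnt <= -4)) -> (5/4)*cnt != -6)
Before g := cnt: ((3*cnt < -22 or 2*cnt <= -4) -> (5/4)*cnt != -27/2) and ((not (3*cnt < -22 or 2*cnt <= -4)) -> (5/4)*cnt != -6)
Before cnt := cnt: ((3*cnt < -22 or 2*cnt <= -4) -> (5/4)*cnt != -27/2) and ((not (3*cnt < -22 or 2*cnt <= -4)) -> (5/4)*cnt != -6)
Then branch requires (4*cnt > 1 -> cnt = 2*g + 2) and ((3*cnt < -22 or 2*cnt <= -4) -> (5/4)*cnt != -27/2) and ((not (3*cnt < -22 or 2*cnt <= -4)) -> (5/4)*cnt != -6); else branch requires ((3*cnt < -22 or 2*cnt <= -4) -> (5/4)*cnt != -27/2) and ((not (3*cnt < -22 or 2*cnt <= -4)) -> (5/4)*cnt != -6).
Before the if: ((g != 8 and 2*cnt != -2) -> ((4*cnt > 1 -> cnt = 2*g + 2) and ((3*cnt < -22 or 2*cnt <= -4) -> (5/4)*cnt != -27/2) and ((not (3*cnt < -22 or 2*cnt <= -4)) -> (5/4)*cnt != -6))) and ((not (g != 8 and 2*cnt != -2)) -> (((3*cnt < -22 or 2*cnt <= -4) -> (5/4)*cnt != -27/2) and ((not (3*cnt < -22 or 2*cnt <= -4)) -> (5/4)*cnt != -6)))
Answer: WP = ((g != 8 and 2*cnt != -2) -> ((4*cnt > 1 -> cnt = 2*g + 2) and ((3*cnt < -22 or 2*cnt <= -4) -> (5/4)*cnt != -27/2) and ((not (3*cnt < -22 or 2*cnt <= -4)) -> (5/4)*cnt != -6))) and ((not (g != 8 and 2*cnt != -2)) -> (((3*cnt < -22 or 2*cnt <= -4) -> (5/4)*cnt != -27/2) and ((not (3*cnt < -22 or 2*cnt <= -4)) -> (5/4)*cnt != -6)))


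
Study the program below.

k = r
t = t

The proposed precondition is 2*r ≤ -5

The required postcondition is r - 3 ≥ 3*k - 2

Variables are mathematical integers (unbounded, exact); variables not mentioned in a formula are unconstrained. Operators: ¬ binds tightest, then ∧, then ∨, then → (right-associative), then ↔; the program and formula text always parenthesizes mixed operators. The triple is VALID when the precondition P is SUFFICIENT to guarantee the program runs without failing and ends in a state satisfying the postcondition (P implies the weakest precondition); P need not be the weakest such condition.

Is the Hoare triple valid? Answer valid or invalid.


Working backward. After the program, the postcondition r - 3 ≥ 3*k - 2 must hold; in canonical form it is r ≥ 3*k + 1.
Before t := t: r ≥ 3*k + 1
Before k := r: 2*r ≤ -1
The weakest precondition is 2*r ≤ -1.
Check whether 2*r ≤ -5 implies it.
Every state satisfying the precondition satisfies the weakest precondition: the implication holds.
Answer: valid
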